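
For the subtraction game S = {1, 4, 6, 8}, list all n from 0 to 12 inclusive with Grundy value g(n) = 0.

Compute g(0), g(1), … for moves {1, 4, 6, 8}:
g(0) = mex{} = 0
g(1) = mex{0} = 1
g(2) = mex{1} = 0
g(3) = mex{0} = 1
g(4) = mex{0,1} = 2
g(5) = mex{1,2} = 0
g(6) = mex{0} = 1
g(7) = mex{1} = 0
g(8) = mex{0,2} = 1
g(9) = mex{0,1} = 2
g(10) = mex{0,1,2} = 3
g(11) = mex{0,1,3} = 2
g(12) = mex{1,2} = 0
The P-positions (g = 0) in 0..12 are 0, 2, 5, 7, 12.

0, 2, 5, 7, 12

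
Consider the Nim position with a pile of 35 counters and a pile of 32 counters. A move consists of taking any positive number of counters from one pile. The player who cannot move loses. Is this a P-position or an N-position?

N-position

Nim-sum: 35 XOR 32 = 3.
The nim-sum is 3 ≠ 0, so this is an N-position: the player to move can win.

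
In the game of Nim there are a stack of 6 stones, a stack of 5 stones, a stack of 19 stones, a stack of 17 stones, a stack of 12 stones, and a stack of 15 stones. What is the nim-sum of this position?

2

Nim-sum: 6 XOR 5 XOR 19 XOR 17 XOR 12 XOR 15 = 2.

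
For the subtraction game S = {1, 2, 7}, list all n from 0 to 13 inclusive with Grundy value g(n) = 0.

0, 3, 6, 9, 12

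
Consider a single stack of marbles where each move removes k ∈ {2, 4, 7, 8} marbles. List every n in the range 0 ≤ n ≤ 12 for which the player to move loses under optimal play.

0, 1, 6, 11, 12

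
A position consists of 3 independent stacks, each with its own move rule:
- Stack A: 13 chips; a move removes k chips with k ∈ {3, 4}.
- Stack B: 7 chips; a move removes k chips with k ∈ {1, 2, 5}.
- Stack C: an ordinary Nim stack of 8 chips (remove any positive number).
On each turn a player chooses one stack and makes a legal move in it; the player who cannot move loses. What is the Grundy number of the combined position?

11

Build the Grundy sequence for stack A with g(k) = mex{g(k−s) : s ∈ {3, 4}, s ≤ k}:
g(0) = mex{} = 0
g(1) = mex{} = 0
g(2) = mex{} = 0
g(3) = mex{0} = 1
g(4) = mex{0} = 1
g(5) = mex{0} = 1
g(6) = mex{0,1} = 2
g(7) = mex{1} = 0
g(8) = mex{1} = 0
g(9) = mex{1,2} = 0
g(10) = mex{0,2} = 1
g(11) = mex{0} = 1
g(12) = mex{0} = 1
g(13) = mex{0,1} = 2
So g(13) = 2.
Grundy values for stack B (subtraction set {1, 2, 5}):
k:     0  1  2  3  4  5  6  7
g(k):  0  1  2  0  1  2  0  1
So g(7) = 1.
Stack C is a plain Nim stack of size 8, so its Grundy value is 8.
The value of a disjunctive sum is the nim-sum of the parts.
Combined value = 2 ⊕ 1 ⊕ 8 = 11.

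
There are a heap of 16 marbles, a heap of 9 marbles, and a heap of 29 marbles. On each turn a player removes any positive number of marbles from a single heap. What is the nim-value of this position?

Nim-sum: 16 ⊕ 9 ⊕ 29 = 4.

4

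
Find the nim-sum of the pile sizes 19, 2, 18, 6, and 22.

Nim-sum: 19 ^ 2 ^ 18 ^ 6 ^ 22 = 19.

19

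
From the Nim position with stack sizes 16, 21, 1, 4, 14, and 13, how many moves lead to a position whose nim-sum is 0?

1

Compute the nim-sum pairwise:
16 ⊕ 21 = 5
5 ⊕ 1 = 4
4 ⊕ 4 = 0
0 ⊕ 14 = 14
14 ⊕ 13 = 3
The overall nim-sum is X = 3. A stack of size p has a winning move iff p XOR X < p (reduce it to p XOR X).
  16: 16 XOR 3 = 19 ≥ 16 — no move.
  21: 21 XOR 3 = 22 ≥ 21 — no move.
  1: 1 XOR 3 = 2 ≥ 1 — no move.
  4: 4 XOR 3 = 7 ≥ 4 — no move.
  14: 14 XOR 3 = 13 < 14 — winning move (to 13).
  13: 13 XOR 3 = 14 ≥ 13 — no move.
That gives 1 winning move.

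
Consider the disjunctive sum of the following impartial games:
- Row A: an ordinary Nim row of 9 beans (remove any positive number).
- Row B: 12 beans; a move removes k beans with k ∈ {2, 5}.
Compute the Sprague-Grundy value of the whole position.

Row A is a plain Nim row of size 9, so its Grundy value is 9.
For row B, compute g(0), g(1), … with moves {2, 5}:
g(0) = mex{} = 0
g(1) = mex{} = 0
g(2) = mex{0} = 1
g(3) = mex{0} = 1
g(4) = mex{1} = 0
g(5) = mex{0,1} = 2
g(6) = mex{0} = 1
g(7) = mex{1,2} = 0
g(8) = mex{1} = 0
g(9) = mex{0} = 1
g(10) = mex{0,2} = 1
g(11) = mex{1} = 0
g(12) = mex{0,1} = 2
So g(12) = 2.
The value of a disjunctive sum is the nim-sum of the parts.
Combined value = 9 ⊕ 2 = 11.

11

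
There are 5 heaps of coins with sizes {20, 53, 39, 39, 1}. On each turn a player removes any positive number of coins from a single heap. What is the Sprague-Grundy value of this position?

32

Compute the nim-sum pairwise:
20 ^ 53 = 33
33 ^ 39 = 6
6 ^ 39 = 33
33 ^ 1 = 32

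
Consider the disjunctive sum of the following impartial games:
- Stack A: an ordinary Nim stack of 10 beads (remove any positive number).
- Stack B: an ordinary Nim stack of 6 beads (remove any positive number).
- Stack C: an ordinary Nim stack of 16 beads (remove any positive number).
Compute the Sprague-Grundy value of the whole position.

28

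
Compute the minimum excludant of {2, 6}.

0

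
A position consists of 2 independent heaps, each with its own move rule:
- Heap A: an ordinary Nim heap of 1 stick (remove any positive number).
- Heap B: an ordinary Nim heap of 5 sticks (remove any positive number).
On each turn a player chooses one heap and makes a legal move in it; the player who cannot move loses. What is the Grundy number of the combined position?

4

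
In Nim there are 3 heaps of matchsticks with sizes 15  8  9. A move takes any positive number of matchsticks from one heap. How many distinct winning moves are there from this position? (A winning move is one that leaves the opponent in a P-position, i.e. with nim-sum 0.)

3

Bitwise XOR of the heap sizes:
  1111  (15)
  1000  (8)
  1001  (9)
  ----
  1110  (14)
The overall nim-sum is X = 14. A heap of size p has a winning move iff p XOR X < p (reduce it to p XOR X).
  15: 15 XOR 14 = 1 < 15 — winning move (to 1).
  8: 8 XOR 14 = 6 < 8 — winning move (to 6).
  9: 9 XOR 14 = 7 < 9 — winning move (to 7).
That gives 3 winning moves.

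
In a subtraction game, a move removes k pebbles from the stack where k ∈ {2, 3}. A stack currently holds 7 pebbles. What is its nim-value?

Build the Grundy sequence with g(k) = mex{g(k−s) : s ∈ {2, 3}, s ≤ k}:
k:     0  1  2  3  4  5  6  7
g(k):  0  0  1  1  2  0  0  1
So g(7) = 1.

1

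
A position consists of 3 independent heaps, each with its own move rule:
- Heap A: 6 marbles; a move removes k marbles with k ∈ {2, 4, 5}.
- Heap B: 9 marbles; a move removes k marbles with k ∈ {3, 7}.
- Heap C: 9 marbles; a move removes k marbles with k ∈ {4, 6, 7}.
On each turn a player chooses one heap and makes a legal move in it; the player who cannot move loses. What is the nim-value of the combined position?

Grundy values for heap A (subtraction set {2, 4, 5}):
g(0) = mex{} = 0
g(1) = mex{} = 0
g(2) = mex{0} = 1
g(3) = mex{0} = 1
g(4) = mex{0,1} = 2
g(5) = mex{0,1} = 2
g(6) = mex{0,1,2} = 3
So g(6) = 3.
Build the Grundy sequence for heap B with g(k) = mex{g(k−s) : s ∈ {3, 7}, s ≤ k}:
k:     0  1  2  3  4  5  6  7  8  9
g(k):  0  0  0  1  1  1  0  2  2  1
So g(9) = 1.
Grundy values for heap C (subtraction set {4, 6, 7}):
g(0) = mex{} = 0
g(1) = mex{} = 0
g(2) = mex{} = 0
g(3) = mex{} = 0
g(4) = mex{0} = 1
g(5) = mex{0} = 1
g(6) = mex{0} = 1
g(7) = mex{0} = 1
g(8) = mex{0,1} = 2
g(9) = mex{0,1} = 2
So g(9) = 2.
By the Sprague-Grundy theorem, the Grundy value of a sum of independent games is the XOR of the component values.
Combined value = 3 ⊕ 1 ⊕ 2 = 0.

0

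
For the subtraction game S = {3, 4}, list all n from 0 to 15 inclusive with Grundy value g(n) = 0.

0, 1, 2, 7, 8, 9, 14, 15

Compute g(0), g(1), … for moves {3, 4}:
k:     0  1  2  3  4  5  6  7  8  9 10 11 12 13 14 15
g(k):  0  0  0  1  1  1  2  0  0  0  1  1  1  2  0  0
The P-positions (g = 0) in 0..15 are 0, 1, 2, 7, 8, 9, 14, 15.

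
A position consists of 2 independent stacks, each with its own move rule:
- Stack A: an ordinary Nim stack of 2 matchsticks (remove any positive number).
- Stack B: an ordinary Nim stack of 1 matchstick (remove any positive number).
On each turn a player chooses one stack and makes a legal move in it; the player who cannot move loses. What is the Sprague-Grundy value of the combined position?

Stack A is a plain Nim stack of size 2, so its Grundy value is 2.
Stack B is a plain Nim stack of size 1, so its Grundy value is 1.
The value of a disjunctive sum is the nim-sum of the parts.
Combined value = 2 XOR 1 = 3.

3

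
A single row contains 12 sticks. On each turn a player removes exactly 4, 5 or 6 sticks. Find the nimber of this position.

Grundy values for subtraction set {4, 5, 6}:
g(0) = mex{} = 0
g(1) = mex{} = 0
g(2) = mex{} = 0
g(3) = mex{} = 0
g(4) = mex{0} = 1
g(5) = mex{0} = 1
g(6) = mex{0} = 1
g(7) = mex{0} = 1
g(8) = mex{0,1} = 2
g(9) = mex{0,1} = 2
g(10) = mex{1} = 0
g(11) = mex{1} = 0
g(12) = mex{1,2} = 0
So g(12) = 0.

0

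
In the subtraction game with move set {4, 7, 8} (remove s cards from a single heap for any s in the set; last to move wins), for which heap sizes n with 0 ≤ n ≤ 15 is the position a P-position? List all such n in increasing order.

Compute g(0), g(1), … for moves {4, 7, 8}:
k:     0  1  2  3  4  5  6  7  8  9 10 11 12 13 14 15
g(k):  0  0  0  0  1  1  1  1  2  2  2  2  0  0  0  0
The P-positions (g = 0) in 0..15 are 0, 1, 2, 3, 12, 13, 14, 15.

0, 1, 2, 3, 12, 13, 14, 15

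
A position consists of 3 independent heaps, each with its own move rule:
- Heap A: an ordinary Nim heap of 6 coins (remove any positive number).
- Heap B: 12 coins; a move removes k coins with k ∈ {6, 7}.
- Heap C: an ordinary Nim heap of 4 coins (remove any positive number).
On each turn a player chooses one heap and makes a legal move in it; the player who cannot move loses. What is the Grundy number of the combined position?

0

Heap A is a plain Nim heap of size 6, so its Grundy value is 6.
Grundy values for heap B (subtraction set {6, 7}):
k:     0  1  2  3  4  5  6  7  8  9 10 11 12
g(k):  0  0  0  0  0  0  1  1  1  1  1  1  2
So g(12) = 2.
Heap C is a plain Nim heap of size 4, so its Grundy value is 4.
The value of a disjunctive sum is the nim-sum of the parts.
Combined value = 6 ⊕ 2 ⊕ 4 = 0.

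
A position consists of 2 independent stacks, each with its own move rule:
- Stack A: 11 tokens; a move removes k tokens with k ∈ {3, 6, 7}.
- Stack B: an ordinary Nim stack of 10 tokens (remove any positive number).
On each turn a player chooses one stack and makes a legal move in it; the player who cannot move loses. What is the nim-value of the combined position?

10

For stack A, compute g(0), g(1), … with moves {3, 6, 7}:
g(0) = mex{} = 0
g(1) = mex{} = 0
g(2) = mex{} = 0
g(3) = mex{0} = 1
g(4) = mex{0} = 1
g(5) = mex{0} = 1
g(6) = mex{0,1} = 2
g(7) = mex{0,1} = 2
g(8) = mex{0,1} = 2
g(9) = mex{0,1,2} = 3
g(10) = mex{1,2} = 0
g(11) = mex{1,2} = 0
So g(11) = 0.
Stack B is a plain Nim stack of size 10, so its Grundy value is 10.
The value of a disjunctive sum is the nim-sum of the parts.
Combined value = 0 XOR 10 = 10.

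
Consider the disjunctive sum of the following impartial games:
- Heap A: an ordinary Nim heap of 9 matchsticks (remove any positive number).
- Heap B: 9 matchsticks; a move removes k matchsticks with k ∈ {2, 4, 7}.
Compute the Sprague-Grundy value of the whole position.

9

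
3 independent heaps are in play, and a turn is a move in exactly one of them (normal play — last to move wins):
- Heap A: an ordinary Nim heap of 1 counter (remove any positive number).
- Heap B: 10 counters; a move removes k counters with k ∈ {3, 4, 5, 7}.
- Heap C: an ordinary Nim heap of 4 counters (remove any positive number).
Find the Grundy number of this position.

Heap A is a plain Nim heap of size 1, so its Grundy value is 1.
Build the Grundy sequence for heap B with g(k) = mex{g(k−s) : s ∈ {3, 4, 5, 7}, s ≤ k}:
g(0) = mex{} = 0
g(1) = mex{} = 0
g(2) = mex{} = 0
g(3) = mex{0} = 1
g(4) = mex{0} = 1
g(5) = mex{0} = 1
g(6) = mex{0,1} = 2
g(7) = mex{0,1} = 2
g(8) = mex{0,1} = 2
g(9) = mex{0,1,2} = 3
g(10) = mex{1,2} = 0
So g(10) = 0.
Heap C is a plain Nim heap of size 4, so its Grundy value is 4.
By the Sprague-Grundy theorem, the Grundy value of a sum of independent games is the XOR of the component values.
Combined value = 1 XOR 0 XOR 4 = 5.

5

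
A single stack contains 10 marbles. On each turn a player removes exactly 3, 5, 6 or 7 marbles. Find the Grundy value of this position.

0

Grundy values for subtraction set {3, 5, 6, 7}:
k:     0  1  2  3  4  5  6  7  8  9 10
g(k):  0  0  0  1  1  1  2  2  2  3  0
So g(10) = 0.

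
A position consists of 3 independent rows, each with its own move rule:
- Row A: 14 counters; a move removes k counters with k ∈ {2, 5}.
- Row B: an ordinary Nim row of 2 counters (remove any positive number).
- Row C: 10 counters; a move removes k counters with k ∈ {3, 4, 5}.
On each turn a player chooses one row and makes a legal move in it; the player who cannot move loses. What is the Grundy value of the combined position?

Grundy values for row A (subtraction set {2, 5}):
g(0) = mex{} = 0
g(1) = mex{} = 0
g(2) = mex{0} = 1
g(3) = mex{0} = 1
g(4) = mex{1} = 0
g(5) = mex{0,1} = 2
g(6) = mex{0} = 1
g(7) = mex{1,2} = 0
g(8) = mex{1} = 0
g(9) = mex{0} = 1
g(10) = mex{0,2} = 1
g(11) = mex{1} = 0
g(12) = mex{0,1} = 2
g(13) = mex{0} = 1
g(14) = mex{1,2} = 0
So g(14) = 0.
Row B is a plain Nim row of size 2, so its Grundy value is 2.
For row C, compute g(0), g(1), … with moves {3, 4, 5}:
k:     0  1  2  3  4  5  6  7  8  9 10
g(k):  0  0  0  1  1  1  2  2  0  0  0
So g(10) = 0.
By the Sprague-Grundy theorem, the Grundy value of a sum of independent games is the XOR of the component values.
Combined value = 0 ⊕ 2 ⊕ 0 = 2.

2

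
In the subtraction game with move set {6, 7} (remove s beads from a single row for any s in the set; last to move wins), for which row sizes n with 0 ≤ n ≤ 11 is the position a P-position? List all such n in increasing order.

0, 1, 2, 3, 4, 5

Build the Grundy sequence with g(k) = mex{g(k−s) : s ∈ {6, 7}, s ≤ k}:
k:     0  1  2  3  4  5  6  7  8  9 10 11
g(k):  0  0  0  0  0  0  1  1  1  1  1  1
The P-positions (g = 0) in 0..11 are 0, 1, 2, 3, 4, 5.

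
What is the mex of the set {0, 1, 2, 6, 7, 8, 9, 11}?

3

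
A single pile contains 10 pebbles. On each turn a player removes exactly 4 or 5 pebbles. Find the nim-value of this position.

0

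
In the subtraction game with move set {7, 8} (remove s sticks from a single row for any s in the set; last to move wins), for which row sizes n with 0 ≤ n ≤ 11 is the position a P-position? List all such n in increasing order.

0, 1, 2, 3, 4, 5, 6

Build the Grundy sequence with g(k) = mex{g(k−s) : s ∈ {7, 8}, s ≤ k}:
k:     0  1  2  3  4  5  6  7  8  9 10 11
g(k):  0  0  0  0  0  0  0  1  1  1  1  1
The P-positions (g = 0) in 0..11 are 0, 1, 2, 3, 4, 5, 6.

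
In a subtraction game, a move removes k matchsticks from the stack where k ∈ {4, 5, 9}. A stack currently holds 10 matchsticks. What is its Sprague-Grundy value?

2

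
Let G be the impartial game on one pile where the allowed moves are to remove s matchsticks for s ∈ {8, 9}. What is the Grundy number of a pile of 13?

Build the Grundy sequence with g(k) = mex{g(k−s) : s ∈ {8, 9}, s ≤ k}:
g(0) = mex{} = 0
g(1) = mex{} = 0
g(2) = mex{} = 0
g(3) = mex{} = 0
g(4) = mex{} = 0
g(5) = mex{} = 0
g(6) = mex{} = 0
g(7) = mex{} = 0
g(8) = mex{0} = 1
g(9) = mex{0} = 1
g(10) = mex{0} = 1
g(11) = mex{0} = 1
g(12) = mex{0} = 1
g(13) = mex{0} = 1
So g(13) = 1.

1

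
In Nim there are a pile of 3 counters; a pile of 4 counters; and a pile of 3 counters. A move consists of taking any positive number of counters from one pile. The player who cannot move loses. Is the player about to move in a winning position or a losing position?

Compute the nim-sum pairwise:
3 XOR 4 = 7
7 XOR 3 = 4
The nim-sum is 4 ≠ 0, so this is an N-position: the player to move can win.

Winning position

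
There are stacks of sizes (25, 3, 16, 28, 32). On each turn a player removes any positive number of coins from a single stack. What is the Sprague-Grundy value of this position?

Nim-sum: 25 XOR 3 XOR 16 XOR 28 XOR 32 = 54.

54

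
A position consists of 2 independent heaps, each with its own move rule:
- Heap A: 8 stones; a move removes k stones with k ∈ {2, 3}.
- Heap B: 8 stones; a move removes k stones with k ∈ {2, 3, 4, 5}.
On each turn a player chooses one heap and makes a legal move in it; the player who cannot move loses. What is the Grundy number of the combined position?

1

Grundy values for heap A (subtraction set {2, 3}):
k:     0  1  2  3  4  5  6  7  8
g(k):  0  0  1  1  2  0  0  1  1
So g(8) = 1.
Grundy values for heap B (subtraction set {2, 3, 4, 5}):
g(0) = mex{} = 0
g(1) = mex{} = 0
g(2) = mex{0} = 1
g(3) = mex{0} = 1
g(4) = mex{0,1} = 2
g(5) = mex{0,1} = 2
g(6) = mex{0,1,2} = 3
g(7) = mex{1,2} = 0
g(8) = mex{1,2,3} = 0
So g(8) = 0.
The value of a disjunctive sum is the nim-sum of the parts.
Combined value = 1 XOR 0 = 1.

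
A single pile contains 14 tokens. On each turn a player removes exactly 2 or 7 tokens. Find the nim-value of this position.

0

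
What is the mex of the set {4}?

0 is not in the set, so the mex is 0.

0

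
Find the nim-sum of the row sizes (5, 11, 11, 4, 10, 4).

15

Compute the nim-sum pairwise:
5 XOR 11 = 14
14 XOR 11 = 5
5 XOR 4 = 1
1 XOR 10 = 11
11 XOR 4 = 15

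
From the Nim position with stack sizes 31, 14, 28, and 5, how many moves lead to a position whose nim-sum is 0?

Compute the nim-sum pairwise:
31 ^ 14 = 17
17 ^ 28 = 13
13 ^ 5 = 8
The overall nim-sum is X = 8. A stack of size p has a winning move iff p XOR X < p (reduce it to p XOR X).
  31: 31 XOR 8 = 23 < 31 — winning move (to 23).
  14: 14 XOR 8 = 6 < 14 — winning move (to 6).
  28: 28 XOR 8 = 20 < 28 — winning move (to 20).
  5: 5 XOR 8 = 13 ≥ 5 — no move.
That gives 3 winning moves.

3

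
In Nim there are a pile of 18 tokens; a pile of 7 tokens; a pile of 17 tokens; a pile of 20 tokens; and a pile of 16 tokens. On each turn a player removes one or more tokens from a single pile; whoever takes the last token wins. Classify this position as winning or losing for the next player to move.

Compute the nim-sum pairwise:
18 ⊕ 7 = 21
21 ⊕ 17 = 4
4 ⊕ 20 = 16
16 ⊕ 16 = 0
The nim-sum is 0, so this is a P-position: the player to move is in a losing position under optimal play.

Losing position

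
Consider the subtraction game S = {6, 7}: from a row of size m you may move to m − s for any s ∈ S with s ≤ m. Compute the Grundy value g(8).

1

Build the Grundy sequence with g(k) = mex{g(k−s) : s ∈ {6, 7}, s ≤ k}:
g(0) = mex{} = 0
g(1) = mex{} = 0
g(2) = mex{} = 0
g(3) = mex{} = 0
g(4) = mex{} = 0
g(5) = mex{} = 0
g(6) = mex{0} = 1
g(7) = mex{0} = 1
g(8) = mex{0} = 1
So g(8) = 1.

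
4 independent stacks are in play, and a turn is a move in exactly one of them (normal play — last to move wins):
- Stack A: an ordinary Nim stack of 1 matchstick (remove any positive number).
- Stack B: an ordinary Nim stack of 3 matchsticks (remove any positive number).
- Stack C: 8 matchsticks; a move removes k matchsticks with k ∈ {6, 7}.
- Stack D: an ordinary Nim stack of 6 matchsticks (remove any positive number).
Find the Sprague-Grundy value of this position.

5

Stack A is a plain Nim stack of size 1, so its Grundy value is 1.
Stack B is a plain Nim stack of size 3, so its Grundy value is 3.
Grundy values for stack C (subtraction set {6, 7}):
k:     0  1  2  3  4  5  6  7  8
g(k):  0  0  0  0  0  0  1  1  1
So g(8) = 1.
Stack D is a plain Nim stack of size 6, so its Grundy value is 6.
The value of a disjunctive sum is the nim-sum of the parts.
Combined value = 1 XOR 3 XOR 1 XOR 6 = 5.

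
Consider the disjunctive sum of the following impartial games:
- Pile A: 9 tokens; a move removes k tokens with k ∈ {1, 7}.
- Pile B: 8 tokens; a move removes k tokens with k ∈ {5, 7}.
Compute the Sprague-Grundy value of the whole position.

0

For pile A, compute g(0), g(1), … with moves {1, 7}:
g(0) = mex{} = 0
g(1) = mex{0} = 1
g(2) = mex{1} = 0
g(3) = mex{0} = 1
g(4) = mex{1} = 0
g(5) = mex{0} = 1
g(6) = mex{1} = 0
g(7) = mex{0} = 1
g(8) = mex{1} = 0
g(9) = mex{0} = 1
So g(9) = 1.
Build the Grundy sequence for pile B with g(k) = mex{g(k−s) : s ∈ {5, 7}, s ≤ k}:
k:     0  1  2  3  4  5  6  7  8
g(k):  0  0  0  0  0  1  1  1  1
So g(8) = 1.
By the Sprague-Grundy theorem, the Grundy value of a sum of independent games is the XOR of the component values.
Combined value = 1 ⊕ 1 = 0.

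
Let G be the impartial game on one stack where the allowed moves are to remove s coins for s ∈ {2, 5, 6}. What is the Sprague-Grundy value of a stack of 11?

Build the Grundy sequence with g(k) = mex{g(k−s) : s ∈ {2, 5, 6}, s ≤ k}:
g(0) = mex{} = 0
g(1) = mex{} = 0
g(2) = mex{0} = 1
g(3) = mex{0} = 1
g(4) = mex{1} = 0
g(5) = mex{0,1} = 2
g(6) = mex{0} = 1
g(7) = mex{0,1,2} = 3
g(8) = mex{1} = 0
g(9) = mex{0,1,3} = 2
g(10) = mex{0,2} = 1
g(11) = mex{1,2} = 0
So g(11) = 0.

0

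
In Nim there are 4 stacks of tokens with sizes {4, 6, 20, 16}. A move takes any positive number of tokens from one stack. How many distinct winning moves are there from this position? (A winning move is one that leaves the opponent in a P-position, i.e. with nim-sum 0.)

3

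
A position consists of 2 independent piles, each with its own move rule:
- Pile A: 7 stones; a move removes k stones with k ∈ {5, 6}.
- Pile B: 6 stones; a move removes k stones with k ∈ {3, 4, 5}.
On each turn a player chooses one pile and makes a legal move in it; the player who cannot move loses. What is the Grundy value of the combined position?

3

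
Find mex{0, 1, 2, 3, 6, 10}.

4

The values 0, 1, 2, 3 are all present; 4 is the first non-negative integer missing from the set.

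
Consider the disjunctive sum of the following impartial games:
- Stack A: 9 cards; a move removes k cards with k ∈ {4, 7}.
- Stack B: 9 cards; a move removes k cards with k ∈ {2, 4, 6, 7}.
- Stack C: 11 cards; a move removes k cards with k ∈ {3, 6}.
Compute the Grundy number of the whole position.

2

Build the Grundy sequence for stack A with g(k) = mex{g(k−s) : s ∈ {4, 7}, s ≤ k}:
k:     0  1  2  3  4  5  6  7  8  9
g(k):  0  0  0  0  1  1  1  1  2  2
So g(9) = 2.
Build the Grundy sequence for stack B with g(k) = mex{g(k−s) : s ∈ {2, 4, 6, 7}, s ≤ k}:
g(0) = mex{} = 0
g(1) = mex{} = 0
g(2) = mex{0} = 1
g(3) = mex{0} = 1
g(4) = mex{0,1} = 2
g(5) = mex{0,1} = 2
g(6) = mex{0,1,2} = 3
g(7) = mex{0,1,2} = 3
g(8) = mex{0,1,2,3} = 4
g(9) = mex{1,2,3} = 0
So g(9) = 0.
Build the Grundy sequence for stack C with g(k) = mex{g(k−s) : s ∈ {3, 6}, s ≤ k}:
k:     0  1  2  3  4  5  6  7  8  9 10 11
g(k):  0  0  0  1  1  1  2  2  2  0  0  0
So g(11) = 0.
The value of a disjunctive sum is the nim-sum of the parts.
Combined value = 2 XOR 0 XOR 0 = 2.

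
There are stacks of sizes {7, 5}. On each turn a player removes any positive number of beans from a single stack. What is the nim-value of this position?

2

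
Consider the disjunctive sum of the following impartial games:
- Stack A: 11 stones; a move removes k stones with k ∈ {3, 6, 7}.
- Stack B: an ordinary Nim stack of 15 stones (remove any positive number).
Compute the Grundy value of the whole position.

For stack A, compute g(0), g(1), … with moves {3, 6, 7}:
k:     0  1  2  3  4  5  6  7  8  9 10 11
g(k):  0  0  0  1  1  1  2  2  2  3  0  0
So g(11) = 0.
Stack B is a plain Nim stack of size 15, so its Grundy value is 15.
The value of a disjunctive sum is the nim-sum of the parts.
Combined value = 0 ⊕ 15 = 15.

15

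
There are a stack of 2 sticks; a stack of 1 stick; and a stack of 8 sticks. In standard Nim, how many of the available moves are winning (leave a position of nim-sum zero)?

Nim-sum: 2 ^ 1 ^ 8 = 11.
The overall nim-sum is X = 11. A stack of size p has a winning move iff p XOR X < p (reduce it to p XOR X).
  2: 2 XOR 11 = 9 ≥ 2 — no move.
  1: 1 XOR 11 = 10 ≥ 1 — no move.
  8: 8 XOR 11 = 3 < 8 — winning move (to 3).
That gives 1 winning move.

1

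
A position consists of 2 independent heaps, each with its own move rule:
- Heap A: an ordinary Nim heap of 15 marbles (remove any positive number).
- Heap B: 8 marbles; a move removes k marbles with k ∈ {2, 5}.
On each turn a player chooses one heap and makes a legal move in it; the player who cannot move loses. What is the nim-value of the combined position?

Heap A is a plain Nim heap of size 15, so its Grundy value is 15.
Grundy values for heap B (subtraction set {2, 5}):
k:     0  1  2  3  4  5  6  7  8
g(k):  0  0  1  1  0  2  1  0  0
So g(8) = 0.
By the Sprague-Grundy theorem, the Grundy value of a sum of independent games is the XOR of the component values.
Combined value = 15 ⊕ 0 = 15.

15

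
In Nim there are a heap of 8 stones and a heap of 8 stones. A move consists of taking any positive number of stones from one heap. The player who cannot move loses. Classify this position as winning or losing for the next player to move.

Compute the nim-sum pairwise:
8 XOR 8 = 0
The nim-sum is 0, so this is a P-position: the player to move is in a losing position under optimal play.

Losing position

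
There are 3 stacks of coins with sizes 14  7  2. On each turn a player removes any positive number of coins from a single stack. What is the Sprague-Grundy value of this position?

Nim-sum: 14 XOR 7 XOR 2 = 11.

11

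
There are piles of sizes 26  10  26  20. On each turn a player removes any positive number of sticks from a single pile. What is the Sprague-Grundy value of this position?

Nim-sum: 26 ⊕ 10 ⊕ 26 ⊕ 20 = 30.

30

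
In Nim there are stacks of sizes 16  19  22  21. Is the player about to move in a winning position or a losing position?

Losing position

Nim-sum: 16 ^ 19 ^ 22 ^ 21 = 0.
The nim-sum is 0, so this is a P-position: the player to move is in a losing position under optimal play.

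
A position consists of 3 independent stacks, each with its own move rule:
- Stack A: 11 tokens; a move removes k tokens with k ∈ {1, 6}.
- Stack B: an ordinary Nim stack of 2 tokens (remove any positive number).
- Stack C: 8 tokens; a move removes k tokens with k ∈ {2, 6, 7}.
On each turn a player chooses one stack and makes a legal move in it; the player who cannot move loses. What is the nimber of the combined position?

0

For stack A, compute g(0), g(1), … with moves {1, 6}:
k:     0  1  2  3  4  5  6  7  8  9 10 11
g(k):  0  1  0  1  0  1  2  0  1  0  1  0
So g(11) = 0.
Stack B is a plain Nim stack of size 2, so its Grundy value is 2.
Build the Grundy sequence for stack C with g(k) = mex{g(k−s) : s ∈ {2, 6, 7}, s ≤ k}:
k:     0  1  2  3  4  5  6  7  8
g(k):  0  0  1  1  0  0  1  1  2
So g(8) = 2.
The value of a disjunctive sum is the nim-sum of the parts.
Combined value = 0 ⊕ 2 ⊕ 2 = 0.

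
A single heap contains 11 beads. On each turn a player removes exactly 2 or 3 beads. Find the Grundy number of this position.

0

Build the Grundy sequence with g(k) = mex{g(k−s) : s ∈ {2, 3}, s ≤ k}:
g(0) = mex{} = 0
g(1) = mex{} = 0
g(2) = mex{0} = 1
g(3) = mex{0} = 1
g(4) = mex{0,1} = 2
g(5) = mex{1} = 0
g(6) = mex{1,2} = 0
g(7) = mex{0,2} = 1
g(8) = mex{0} = 1
g(9) = mex{0,1} = 2
g(10) = mex{1} = 0
g(11) = mex{1,2} = 0
So g(11) = 0.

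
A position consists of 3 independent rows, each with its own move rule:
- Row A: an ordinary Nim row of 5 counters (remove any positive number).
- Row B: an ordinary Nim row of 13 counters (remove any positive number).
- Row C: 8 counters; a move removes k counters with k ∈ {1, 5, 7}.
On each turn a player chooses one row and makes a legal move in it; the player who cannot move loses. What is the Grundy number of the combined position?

8

Row A is a plain Nim row of size 5, so its Grundy value is 5.
Row B is a plain Nim row of size 13, so its Grundy value is 13.
Build the Grundy sequence for row C with g(k) = mex{g(k−s) : s ∈ {1, 5, 7}, s ≤ k}:
k:     0  1  2  3  4  5  6  7  8
g(k):  0  1  0  1  0  1  0  1  0
So g(8) = 0.
The value of a disjunctive sum is the nim-sum of the parts.
Combined value = 5 ⊕ 13 ⊕ 0 = 8.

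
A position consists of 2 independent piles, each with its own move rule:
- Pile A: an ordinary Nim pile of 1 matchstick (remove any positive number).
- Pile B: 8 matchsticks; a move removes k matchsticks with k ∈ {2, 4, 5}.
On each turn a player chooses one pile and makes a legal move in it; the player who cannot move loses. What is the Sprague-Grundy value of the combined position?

1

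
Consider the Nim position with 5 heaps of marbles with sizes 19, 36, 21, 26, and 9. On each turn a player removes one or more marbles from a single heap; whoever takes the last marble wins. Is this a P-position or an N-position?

N-position

Nim-sum: 19 ^ 36 ^ 21 ^ 26 ^ 9 = 49.
The nim-sum is 49 ≠ 0, so this is an N-position: the player to move can win.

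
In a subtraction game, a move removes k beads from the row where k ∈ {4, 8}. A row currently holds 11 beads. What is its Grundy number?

2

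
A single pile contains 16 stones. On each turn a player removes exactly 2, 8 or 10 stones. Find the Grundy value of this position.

0

Compute g(0), g(1), … for moves {2, 8, 10}:
k:     0  1  2  3  4  5  6  7  8  9 10 11 12 13 14 15 16
g(k):  0  0  1  1  0  0  1  1  2  2  3  3  2  2  3  3  0
So g(16) = 0.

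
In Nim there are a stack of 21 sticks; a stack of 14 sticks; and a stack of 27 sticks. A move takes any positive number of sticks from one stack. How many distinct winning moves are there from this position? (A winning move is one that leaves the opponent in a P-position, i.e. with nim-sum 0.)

0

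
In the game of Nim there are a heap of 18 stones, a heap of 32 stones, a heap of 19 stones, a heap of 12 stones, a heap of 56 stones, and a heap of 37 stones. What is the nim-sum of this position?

48

Compute the nim-sum pairwise:
18 ⊕ 32 = 50
50 ⊕ 19 = 33
33 ⊕ 12 = 45
45 ⊕ 56 = 21
21 ⊕ 37 = 48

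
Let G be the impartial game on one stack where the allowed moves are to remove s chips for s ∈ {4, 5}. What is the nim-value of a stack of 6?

1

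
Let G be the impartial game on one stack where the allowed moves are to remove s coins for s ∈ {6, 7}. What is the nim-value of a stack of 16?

0

Build the Grundy sequence with g(k) = mex{g(k−s) : s ∈ {6, 7}, s ≤ k}:
k:     0  1  2  3  4  5  6  7  8  9 10 11 12 13 14 15 16
g(k):  0  0  0  0  0  0  1  1  1  1  1  1  2  0  0  0  0
So g(16) = 0.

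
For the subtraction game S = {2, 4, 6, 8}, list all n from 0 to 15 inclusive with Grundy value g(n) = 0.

0, 1, 10, 11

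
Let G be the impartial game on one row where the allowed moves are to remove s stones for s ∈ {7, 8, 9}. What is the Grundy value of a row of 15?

Grundy values for subtraction set {7, 8, 9}:
k:     0  1  2  3  4  5  6  7  8  9 10 11 12 13 14 15
g(k):  0  0  0  0  0  0  0  1  1  1  1  1  1  1  2  2
So g(15) = 2.

2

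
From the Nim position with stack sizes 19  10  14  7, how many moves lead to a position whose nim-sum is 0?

Compute the nim-sum pairwise:
19 ^ 10 = 25
25 ^ 14 = 23
23 ^ 7 = 16
The overall nim-sum is X = 16. A stack of size p has a winning move iff p XOR X < p (reduce it to p XOR X).
  19: 19 XOR 16 = 3 < 19 — winning move (to 3).
  10: 10 XOR 16 = 26 ≥ 10 — no move.
  14: 14 XOR 16 = 30 ≥ 14 — no move.
  7: 7 XOR 16 = 23 ≥ 7 — no move.
That gives 1 winning move.

1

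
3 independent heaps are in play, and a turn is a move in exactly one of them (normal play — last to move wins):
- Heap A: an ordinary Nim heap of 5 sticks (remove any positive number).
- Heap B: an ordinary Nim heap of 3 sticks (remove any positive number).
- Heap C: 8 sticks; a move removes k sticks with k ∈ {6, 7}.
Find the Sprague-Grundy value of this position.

Heap A is a plain Nim heap of size 5, so its Grundy value is 5.
Heap B is a plain Nim heap of size 3, so its Grundy value is 3.
Grundy values for heap C (subtraction set {6, 7}):
g(0) = mex{} = 0
g(1) = mex{} = 0
g(2) = mex{} = 0
g(3) = mex{} = 0
g(4) = mex{} = 0
g(5) = mex{} = 0
g(6) = mex{0} = 1
g(7) = mex{0} = 1
g(8) = mex{0} = 1
So g(8) = 1.
By the Sprague-Grundy theorem, the Grundy value of a sum of independent games is the XOR of the component values.
Combined value = 5 XOR 3 XOR 1 = 7.

7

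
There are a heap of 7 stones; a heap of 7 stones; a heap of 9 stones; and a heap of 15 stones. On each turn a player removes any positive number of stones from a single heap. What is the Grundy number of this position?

Compute the nim-sum pairwise:
7 ⊕ 7 = 0
0 ⊕ 9 = 9
9 ⊕ 15 = 6

6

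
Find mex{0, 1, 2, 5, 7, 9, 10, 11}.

The values 0, 1, 2 are all present; 3 is the first non-negative integer missing from the set.

3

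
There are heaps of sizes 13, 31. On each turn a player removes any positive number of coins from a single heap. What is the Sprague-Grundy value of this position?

18

Nim-sum: 13 XOR 31 = 18.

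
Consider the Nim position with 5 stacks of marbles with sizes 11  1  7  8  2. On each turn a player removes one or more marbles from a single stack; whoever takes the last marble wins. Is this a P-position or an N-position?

N-position

In binary:
  1011  (11)
  0001  (1)
  0111  (7)
  1000  (8)
  0010  (2)
  ----
  0111  (7)
The nim-sum is 7 ≠ 0, so this is an N-position: the player to move can win.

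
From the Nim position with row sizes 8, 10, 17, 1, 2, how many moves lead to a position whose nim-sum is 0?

In binary:
  01000  (8)
  01010  (10)
  10001  (17)
  00001  (1)
  00010  (2)
  -----
  10000  (16)
The overall nim-sum is X = 16. A row of size p has a winning move iff p XOR X < p (reduce it to p XOR X).
  8: 8 XOR 16 = 24 ≥ 8 — no move.
  10: 10 XOR 16 = 26 ≥ 10 — no move.
  17: 17 XOR 16 = 1 < 17 — winning move (to 1).
  1: 1 XOR 16 = 17 ≥ 1 — no move.
  2: 2 XOR 16 = 18 ≥ 2 — no move.
That gives 1 winning move.

1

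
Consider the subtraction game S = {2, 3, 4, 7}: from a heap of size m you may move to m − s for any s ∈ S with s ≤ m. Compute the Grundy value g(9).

Build the Grundy sequence with g(k) = mex{g(k−s) : s ∈ {2, 3, 4, 7}, s ≤ k}:
g(0) = mex{} = 0
g(1) = mex{} = 0
g(2) = mex{0} = 1
g(3) = mex{0} = 1
g(4) = mex{0,1} = 2
g(5) = mex{0,1} = 2
g(6) = mex{1,2} = 0
g(7) = mex{0,1,2} = 3
g(8) = mex{0,2} = 1
g(9) = mex{0,1,2,3} = 4
So g(9) = 4.

4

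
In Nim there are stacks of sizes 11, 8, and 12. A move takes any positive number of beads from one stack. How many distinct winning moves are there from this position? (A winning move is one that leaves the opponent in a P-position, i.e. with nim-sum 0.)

Nim-sum: 11 XOR 8 XOR 12 = 15.
The overall nim-sum is X = 15. A stack of size p has a winning move iff p XOR X < p (reduce it to p XOR X).
  11: 11 XOR 15 = 4 < 11 — winning move (to 4).
  8: 8 XOR 15 = 7 < 8 — winning move (to 7).
  12: 12 XOR 15 = 3 < 12 — winning move (to 3).
That gives 3 winning moves.

3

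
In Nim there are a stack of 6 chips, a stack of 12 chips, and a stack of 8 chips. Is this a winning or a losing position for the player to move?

Winning position

Nim-sum: 6 ^ 12 ^ 8 = 2.
The nim-sum is 2 ≠ 0, so this is an N-position: the player to move can win.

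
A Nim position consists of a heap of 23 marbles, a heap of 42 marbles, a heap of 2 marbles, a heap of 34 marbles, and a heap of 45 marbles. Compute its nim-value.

Bitwise XOR of the heap sizes:
  010111  (23)
  101010  (42)
  000010  (2)
  100010  (34)
  101101  (45)
  ------
  110000  (48)

48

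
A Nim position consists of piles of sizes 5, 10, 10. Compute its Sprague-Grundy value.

Bitwise XOR of the heap sizes:
  0101  (5)
  1010  (10)
  1010  (10)
  ----
  0101  (5)

5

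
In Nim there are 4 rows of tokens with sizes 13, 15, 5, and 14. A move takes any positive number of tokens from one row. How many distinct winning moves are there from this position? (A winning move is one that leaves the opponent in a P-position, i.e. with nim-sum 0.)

3

In binary:
  1101  (13)
  1111  (15)
  0101  (5)
  1110  (14)
  ----
  1001  (9)
The overall nim-sum is X = 9. A row of size p has a winning move iff p XOR X < p (reduce it to p XOR X).
  13: 13 XOR 9 = 4 < 13 — winning move (to 4).
  15: 15 XOR 9 = 6 < 15 — winning move (to 6).
  5: 5 XOR 9 = 12 ≥ 5 — no move.
  14: 14 XOR 9 = 7 < 14 — winning move (to 7).
That gives 3 winning moves.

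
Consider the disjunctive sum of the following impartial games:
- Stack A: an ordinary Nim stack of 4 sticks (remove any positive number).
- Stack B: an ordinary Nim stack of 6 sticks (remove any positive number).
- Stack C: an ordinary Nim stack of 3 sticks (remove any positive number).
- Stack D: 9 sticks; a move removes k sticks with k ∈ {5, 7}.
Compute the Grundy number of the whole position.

0

Stack A is a plain Nim stack of size 4, so its Grundy value is 4.
Stack B is a plain Nim stack of size 6, so its Grundy value is 6.
Stack C is a plain Nim stack of size 3, so its Grundy value is 3.
Build the Grundy sequence for stack D with g(k) = mex{g(k−s) : s ∈ {5, 7}, s ≤ k}:
k:     0  1  2  3  4  5  6  7  8  9
g(k):  0  0  0  0  0  1  1  1  1  1
So g(9) = 1.
By the Sprague-Grundy theorem, the Grundy value of a sum of independent games is the XOR of the component values.
Combined value = 4 XOR 6 XOR 3 XOR 1 = 0.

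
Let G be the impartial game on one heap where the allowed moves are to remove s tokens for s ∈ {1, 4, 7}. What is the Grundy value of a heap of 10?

0

Grundy values for subtraction set {1, 4, 7}:
k:     0  1  2  3  4  5  6  7  8  9 10
g(k):  0  1  0  1  2  0  1  2  0  1  0
So g(10) = 0.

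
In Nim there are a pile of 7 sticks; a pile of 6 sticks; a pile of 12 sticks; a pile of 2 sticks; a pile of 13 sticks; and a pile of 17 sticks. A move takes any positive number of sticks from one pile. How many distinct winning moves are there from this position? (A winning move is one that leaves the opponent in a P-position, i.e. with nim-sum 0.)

1

Compute the nim-sum pairwise:
7 ⊕ 6 = 1
1 ⊕ 12 = 13
13 ⊕ 2 = 15
15 ⊕ 13 = 2
2 ⊕ 17 = 19
The overall nim-sum is X = 19. A pile of size p has a winning move iff p XOR X < p (reduce it to p XOR X).
  7: 7 XOR 19 = 20 ≥ 7 — no move.
  6: 6 XOR 19 = 21 ≥ 6 — no move.
  12: 12 XOR 19 = 31 ≥ 12 — no move.
  2: 2 XOR 19 = 17 ≥ 2 — no move.
  13: 13 XOR 19 = 30 ≥ 13 — no move.
  17: 17 XOR 19 = 2 < 17 — winning move (to 2).
That gives 1 winning move.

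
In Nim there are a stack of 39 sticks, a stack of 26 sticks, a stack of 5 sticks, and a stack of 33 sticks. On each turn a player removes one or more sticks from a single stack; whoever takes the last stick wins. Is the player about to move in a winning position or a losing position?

Winning position

Bitwise XOR of the heap sizes:
  100111  (39)
  011010  (26)
  000101  (5)
  100001  (33)
  ------
  011001  (25)
The nim-sum is 25 ≠ 0, so this is an N-position: the player to move can win.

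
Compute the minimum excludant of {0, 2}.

1

0 is in the set but 1 is not, so the mex is 1.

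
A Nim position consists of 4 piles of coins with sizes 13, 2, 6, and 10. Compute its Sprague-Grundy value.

3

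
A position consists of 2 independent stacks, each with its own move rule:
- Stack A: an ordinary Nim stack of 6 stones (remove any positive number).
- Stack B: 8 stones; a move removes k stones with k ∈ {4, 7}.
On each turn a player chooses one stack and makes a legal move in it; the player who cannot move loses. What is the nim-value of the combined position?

4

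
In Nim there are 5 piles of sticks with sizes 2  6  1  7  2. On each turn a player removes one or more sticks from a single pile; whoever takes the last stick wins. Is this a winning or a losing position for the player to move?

Losing position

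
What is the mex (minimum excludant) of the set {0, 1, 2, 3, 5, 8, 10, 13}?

4

The values 0, 1, 2, 3 are all present; 4 is the first non-negative integer missing from the set.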